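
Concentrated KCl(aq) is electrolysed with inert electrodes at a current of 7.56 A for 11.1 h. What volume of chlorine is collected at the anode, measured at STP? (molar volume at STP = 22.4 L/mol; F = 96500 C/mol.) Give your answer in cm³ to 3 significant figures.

Charge passed = 7.56 × 39960 = 3.021×10^5 C
Moles of electrons = 3.021×10^5 / 96500 = 3.131 mol
2Cl⁻ → Cl₂ + 2e⁻, so n(Cl₂) = 3.131 / 2 = 1.566 mol
V = 1.566 × 22.4 = 35.08 L
= 35100 cm³

35100 cm³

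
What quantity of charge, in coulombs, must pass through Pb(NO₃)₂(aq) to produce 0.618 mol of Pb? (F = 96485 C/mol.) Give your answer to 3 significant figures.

1.19×10^5 C

Pb²⁺ + 2e⁻ → Pb, so n(e⁻) = 2 × 0.618 = 1.236 mol
Q = 1.236 × 96485 = 1.193×10^5 C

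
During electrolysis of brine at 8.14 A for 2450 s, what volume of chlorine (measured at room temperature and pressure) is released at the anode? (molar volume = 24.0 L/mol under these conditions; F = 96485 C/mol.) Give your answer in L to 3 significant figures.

2.48 L

Charge passed = 8.14 × 2450 = 19940 C
Moles of electrons = 19940 / 96485 = 0.2067 mol
2Cl⁻ → Cl₂ + 2e⁻, so n(Cl₂) = 0.2067 / 2 = 0.1034 mol
V = 0.1034 × 24.0 = 2.482 L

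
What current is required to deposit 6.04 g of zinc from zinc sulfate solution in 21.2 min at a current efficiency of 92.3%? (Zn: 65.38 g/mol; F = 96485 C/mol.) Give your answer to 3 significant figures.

15.2 A

n(Zn) = 6.04 / 65.38 = 0.09238 mol
Zn²⁺ + 2e⁻ → Zn, so n(e⁻) = 2 × 0.09238 = 0.1848 mol
Q = 0.1848 × 96485 / 0.923 = 19320 C
I = Q / t = 19320 / 1272 s = 15.2 A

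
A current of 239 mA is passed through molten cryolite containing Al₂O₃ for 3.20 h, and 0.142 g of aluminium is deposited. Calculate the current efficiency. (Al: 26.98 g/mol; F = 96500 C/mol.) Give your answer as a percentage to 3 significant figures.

55.3%

Q = 0.239 × 11520 = 2753 C
n(e⁻) = 2753 / 96500 = 0.02853 mol
Al³⁺ + 3e⁻ → Al, so theoretical n(Al) = 0.009510 mol → 0.2566 g
Efficiency = 0.142 / 0.2566 = 0.5534 = 55.3%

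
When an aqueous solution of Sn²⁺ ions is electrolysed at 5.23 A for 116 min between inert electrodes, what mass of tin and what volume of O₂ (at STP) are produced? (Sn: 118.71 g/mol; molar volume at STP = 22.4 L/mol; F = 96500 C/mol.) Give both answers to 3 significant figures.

Q = 5.23 × 6960 = 36400 C; n(e⁻) = 36400 / 96500 = 0.3772 mol
Cathode: Sn²⁺ + 2e⁻ → Sn → n(Sn) = 0.3772/2 = 0.1886 mol → 22.4 g
Anode: 2H₂O → O₂ + 4H⁺ + 4e⁻ → n(O₂) = 0.3772/4 = 0.09430 mol → 2.11 L

22.4 g Sn; 2.11 L O₂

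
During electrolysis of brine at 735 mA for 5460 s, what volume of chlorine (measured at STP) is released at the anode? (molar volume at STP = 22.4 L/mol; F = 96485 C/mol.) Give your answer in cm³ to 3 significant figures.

Charge passed = 0.735 × 5460 = 4013 C
Moles of electrons = 4013 / 96485 = 0.04159 mol
2Cl⁻ → Cl₂ + 2e⁻, so n(Cl₂) = 0.04159 / 2 = 0.02080 mol
V = 0.02080 × 22.4 = 0.4659 L
= 466 cm³

466 cm³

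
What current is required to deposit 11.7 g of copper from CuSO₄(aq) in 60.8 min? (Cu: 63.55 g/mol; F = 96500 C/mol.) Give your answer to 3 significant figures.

n(Cu) = 11.7 / 63.55 = 0.1841 mol
Cu²⁺ + 2e⁻ → Cu, so n(e⁻) = 2 × 0.1841 = 0.3682 mol
Q = 0.3682 × 96500 = 35530 C
I = Q / t = 35530 / 3648 s = 9.74 A

9.74 A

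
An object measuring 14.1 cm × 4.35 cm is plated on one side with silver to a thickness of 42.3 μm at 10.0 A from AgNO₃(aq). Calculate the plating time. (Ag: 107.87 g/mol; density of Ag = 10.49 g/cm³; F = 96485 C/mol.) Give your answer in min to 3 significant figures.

4.06 min

Plated area = 14.1 × 4.35 = 61.34 cm²
Volume = 61.34 × 42.3×10⁻⁴ cm = 0.2595 cm³
m(Ag) = 0.2595 × 10.49 = 2.722 g
n(Ag) = 2.722 / 107.87 = 0.02523 mol; n(e⁻) = 0.02523 mol
Q = 0.02523 × 96485 = 2434 C
t = 2434 / 10.0 = 243.4 s = 4.06 min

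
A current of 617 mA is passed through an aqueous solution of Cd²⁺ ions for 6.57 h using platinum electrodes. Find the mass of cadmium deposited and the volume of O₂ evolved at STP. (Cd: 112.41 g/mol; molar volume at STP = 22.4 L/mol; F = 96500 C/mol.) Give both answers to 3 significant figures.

Q = 0.617 × 23652 = 14590 C; n(e⁻) = 14590 / 96500 = 0.1512 mol
Cathode: Cd²⁺ + 2e⁻ → Cd → n(Cd) = 0.1512/2 = 0.07560 mol → 8.50 g
Anode: 2H₂O → O₂ + 4H⁺ + 4e⁻ → n(O₂) = 0.1512/4 = 0.03780 mol → 0.847 L

8.50 g Cd; 0.847 L O₂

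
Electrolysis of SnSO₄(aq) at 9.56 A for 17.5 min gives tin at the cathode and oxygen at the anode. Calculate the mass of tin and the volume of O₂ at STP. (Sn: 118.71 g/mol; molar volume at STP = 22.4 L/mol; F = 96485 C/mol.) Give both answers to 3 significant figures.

Q = 9.56 × 1050 = 10040 C; n(e⁻) = 10040 / 96485 = 0.1041 mol
Cathode: Sn²⁺ + 2e⁻ → Sn → n(Sn) = 0.1041/2 = 0.05205 mol → 6.18 g
Anode: 2H₂O → O₂ + 4H⁺ + 4e⁻ → n(O₂) = 0.1041/4 = 0.02603 mol → 0.583 L

6.18 g Sn; 0.583 L O₂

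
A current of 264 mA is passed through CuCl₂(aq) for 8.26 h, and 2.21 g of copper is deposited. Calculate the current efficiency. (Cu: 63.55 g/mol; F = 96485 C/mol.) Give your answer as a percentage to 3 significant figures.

85.5%

Q = 0.264 × 29736 = 7850 C
n(e⁻) = 7850 / 96485 = 0.08136 mol
Cu²⁺ + 2e⁻ → Cu, so theoretical n(Cu) = 0.04068 mol → 2.585 g
Efficiency = 2.21 / 2.585 = 0.8549 = 85.5%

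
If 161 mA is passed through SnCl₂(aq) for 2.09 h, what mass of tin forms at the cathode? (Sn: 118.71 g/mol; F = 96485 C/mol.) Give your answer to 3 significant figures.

0.745 g

Q = 0.161 A × 7524 s = 1211 C
n(e⁻) = 1211 / 96485 = 0.01255 mol
Sn²⁺ + 2e⁻ → Sn, so n(Sn) = 0.01255 / 2 = 0.006275 mol
m = 0.006275 × 118.71 = 0.745 g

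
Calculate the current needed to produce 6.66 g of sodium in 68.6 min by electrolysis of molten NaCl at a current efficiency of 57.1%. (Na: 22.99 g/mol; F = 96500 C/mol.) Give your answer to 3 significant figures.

11.9 A

n(Na) = 6.66 / 22.99 = 0.2897 mol
Na⁺ + e⁻ → Na, so n(e⁻) = 0.2897 mol
Q = 0.2897 × 96500 / 0.571 = 48960 C
I = Q / t = 48960 / 4116 s = 11.9 A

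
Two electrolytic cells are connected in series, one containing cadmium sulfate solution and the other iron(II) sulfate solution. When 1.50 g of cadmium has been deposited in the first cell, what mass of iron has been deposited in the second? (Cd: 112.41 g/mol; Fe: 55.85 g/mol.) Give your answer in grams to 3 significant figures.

n(Cd) = 1.50 / 112.41 = 0.01334 mol
Cd²⁺ + 2e⁻ → Cd, so n(e⁻) = 2 × 0.01334 = 0.02668 mol
In series, the same 0.02668 mol of electrons flows through the second cell.
Fe²⁺ + 2e⁻ → Fe, so n(Fe) = 0.02668 / 2 = 0.01334 mol
m(Fe) = 0.01334 × 55.85 = 0.745 g

0.745 g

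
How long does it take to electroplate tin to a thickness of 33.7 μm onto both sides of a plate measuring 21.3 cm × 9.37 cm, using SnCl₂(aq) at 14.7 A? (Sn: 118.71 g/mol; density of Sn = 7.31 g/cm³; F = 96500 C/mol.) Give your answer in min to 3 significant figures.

18.1 min

Plated area = 2 × 21.3 × 9.37 = 399.2 cm²
Volume = 399.2 × 33.7×10⁻⁴ cm = 1.345 cm³
m(Sn) = 1.345 × 7.31 = 9.832 g
n(Sn) = 9.832 / 118.71 = 0.08282 mol; n(e⁻) = 2 × 0.08282 = 0.1656 mol
Q = 0.1656 × 96500 = 15980 C
t = 15980 / 14.7 = 1087 s = 18.1 min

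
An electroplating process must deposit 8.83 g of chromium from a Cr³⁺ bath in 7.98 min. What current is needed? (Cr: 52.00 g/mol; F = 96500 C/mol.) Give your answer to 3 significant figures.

n(Cr) = 8.83 / 52.00 = 0.1698 mol
Cr³⁺ + 3e⁻ → Cr, so n(e⁻) = 3 × 0.1698 = 0.5094 mol
Q = 0.5094 × 96500 = 49160 C
I = Q / t = 49160 / 478.8 s = 103 A

103 A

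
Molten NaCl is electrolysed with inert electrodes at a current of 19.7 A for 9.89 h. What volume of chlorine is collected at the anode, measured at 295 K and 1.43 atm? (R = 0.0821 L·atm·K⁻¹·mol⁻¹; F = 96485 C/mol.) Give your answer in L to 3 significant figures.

Charge passed = 19.7 × 35604 = 7.014×10^5 C
n(e⁻) = Q/F = 7.014×10^5/96485 = 7.270 mol
2Cl⁻ → Cl₂ + 2e⁻, so n(Cl₂) = 7.270 / 2 = 3.635 mol
V = nRT/P = 3.635 × 0.0821 × 295 / 1.43 = 61.56 L

61.6 L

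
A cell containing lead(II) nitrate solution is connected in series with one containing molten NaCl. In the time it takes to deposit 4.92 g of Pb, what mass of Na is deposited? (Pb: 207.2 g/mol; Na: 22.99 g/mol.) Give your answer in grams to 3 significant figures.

1.09 g

n(Pb) = 4.92 / 207.2 = 0.02375 mol
Pb²⁺ + 2e⁻ → Pb, so n(e⁻) = 2 × 0.02375 = 0.04750 mol
Since the cells are in series, n(e⁻) in the Na cell is also 0.04750 mol.
Na⁺ + e⁻ → Na, so n(Na) = 0.04750 mol
m(Na) = 0.04750 × 22.99 = 1.09 g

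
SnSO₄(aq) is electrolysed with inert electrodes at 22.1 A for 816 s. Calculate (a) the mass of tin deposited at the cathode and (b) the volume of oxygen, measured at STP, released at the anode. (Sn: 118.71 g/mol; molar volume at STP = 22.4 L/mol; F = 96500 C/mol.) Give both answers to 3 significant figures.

11.1 g Sn; 1.05 L O₂

Q = 22.1 × 816 = 18030 C; n(e⁻) = 18030 / 96500 = 0.1868 mol
Cathode: Sn²⁺ + 2e⁻ → Sn → n(Sn) = 0.1868/2 = 0.09340 mol → 11.1 g
Anode: 2H₂O → O₂ + 4H⁺ + 4e⁻ → n(O₂) = 0.1868/4 = 0.04670 mol → 1.05 L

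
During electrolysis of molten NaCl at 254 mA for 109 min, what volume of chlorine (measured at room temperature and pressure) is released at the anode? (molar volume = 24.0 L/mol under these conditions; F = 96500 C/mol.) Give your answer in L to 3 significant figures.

0.207 L

Charge passed = 0.254 × 6540 = 1661 C
n(e⁻) = Q/F = 1661/96500 = 0.01721 mol
2Cl⁻ → Cl₂ + 2e⁻, so n(Cl₂) = 0.01721 / 2 = 0.008605 mol
V = 0.008605 × 24.0 = 0.2065 L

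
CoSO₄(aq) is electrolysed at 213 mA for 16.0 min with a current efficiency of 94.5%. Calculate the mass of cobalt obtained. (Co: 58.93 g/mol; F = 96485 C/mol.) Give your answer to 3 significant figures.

Q = 0.213 × 960 = 204.5 C
n(e⁻) = 204.5 / 96485 = 0.002120 mol
Co²⁺ + 2e⁻ → Co, so theoretical m(Co) = 0.001060 × 58.93 = 0.06247 g
Actual mass = 94.5% × 0.06247 = 0.0590 g

0.0590 g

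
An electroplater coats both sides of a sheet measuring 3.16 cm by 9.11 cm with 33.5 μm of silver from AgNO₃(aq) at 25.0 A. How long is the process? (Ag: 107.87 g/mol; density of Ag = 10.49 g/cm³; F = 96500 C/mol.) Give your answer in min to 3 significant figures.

1.21 min

Plated area = 2 × 3.16 × 9.11 = 57.58 cm²
Volume = 57.58 × 33.5×10⁻⁴ cm = 0.1929 cm³
m(Ag) = 0.1929 × 10.49 = 2.024 g
n(Ag) = 2.024 / 107.87 = 0.01876 mol; n(e⁻) = 0.01876 mol
Q = 0.01876 × 96500 = 1810 C
t = 1810 / 25.0 = 72.40 s = 1.21 min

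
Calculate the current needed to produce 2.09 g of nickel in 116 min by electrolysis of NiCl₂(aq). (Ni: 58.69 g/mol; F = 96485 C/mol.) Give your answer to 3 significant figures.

n(Ni) = 2.09 / 58.69 = 0.03561 mol
Ni²⁺ + 2e⁻ → Ni, so n(e⁻) = 2 × 0.03561 = 0.07122 mol
Q = 0.07122 × 96485 = 6872 C
I = Q / t = 6872 / 6960 s = 0.987 A

0.987 A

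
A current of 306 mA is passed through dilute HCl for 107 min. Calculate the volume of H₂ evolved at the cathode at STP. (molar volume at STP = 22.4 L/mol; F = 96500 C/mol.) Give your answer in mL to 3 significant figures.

228 mL

Q = 0.306 A × 6420 s = 1965 C
n(e⁻) = Q/F = 1965/96500 = 0.02036 mol
2H⁺ + 2e⁻ → H₂, so n(H₂) = 0.02036 / 2 = 0.01018 mol
V = 0.01018 × 22.4 = 0.2280 L
= 228 mL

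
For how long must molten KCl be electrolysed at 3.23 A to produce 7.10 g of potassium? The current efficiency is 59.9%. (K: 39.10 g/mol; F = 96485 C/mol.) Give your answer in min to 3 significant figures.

151 min

n(K) = 7.10 / 39.10 = 0.1816 mol
K⁺ + e⁻ → K, so n(e⁻) = 0.1816 mol
Q = 0.1816 × 96485 / 0.599 = 29250 C
t = Q / I = 29250 / 3.23 = 9056 s = 151 min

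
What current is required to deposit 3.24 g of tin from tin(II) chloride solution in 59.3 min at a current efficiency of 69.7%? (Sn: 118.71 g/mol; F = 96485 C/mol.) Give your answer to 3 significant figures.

2.12 A

n(Sn) = 3.24 / 118.71 = 0.02729 mol
Sn²⁺ + 2e⁻ → Sn, so n(e⁻) = 2 × 0.02729 = 0.05458 mol
Q = 0.05458 × 96485 / 0.697 = 7555 C
I = Q / t = 7555 / 3558 s = 2.12 A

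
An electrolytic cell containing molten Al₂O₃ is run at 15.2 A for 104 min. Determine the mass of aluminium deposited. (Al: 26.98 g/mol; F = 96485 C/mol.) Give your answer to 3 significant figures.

Q = It = 15.2 × 6240 = 94850 C
n(e⁻) = Q/F = 94850/96485 = 0.9831 mol
Al³⁺ + 3e⁻ → Al, so n(Al) = 0.9831 / 3 = 0.3277 mol
m = 0.3277 × 26.98 = 8.84 g

8.84 g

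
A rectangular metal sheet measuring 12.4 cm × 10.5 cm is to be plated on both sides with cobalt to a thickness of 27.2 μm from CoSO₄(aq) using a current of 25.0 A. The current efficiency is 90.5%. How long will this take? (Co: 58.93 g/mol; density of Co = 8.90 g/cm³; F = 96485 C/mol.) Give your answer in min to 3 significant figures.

Plated area = 2 × 12.4 × 10.5 = 260.4 cm²
Volume = 260.4 × 27.2×10⁻⁴ cm = 0.7083 cm³
m(Co) = 0.7083 × 8.90 = 6.304 g
n(Co) = 6.304 / 58.93 = 0.1070 mol; n(e⁻) = 2 × 0.1070 = 0.2140 mol
Q = 0.2140 × 96485 / 0.905 = 22820 C
t = 22820 / 25.0 = 912.8 s = 15.2 min

15.2 min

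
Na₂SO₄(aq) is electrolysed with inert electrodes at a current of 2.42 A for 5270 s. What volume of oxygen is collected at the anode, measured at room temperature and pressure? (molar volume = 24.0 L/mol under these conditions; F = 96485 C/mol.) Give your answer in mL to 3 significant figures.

793 mL

Q = It = 2.42 × 5270 = 12750 C
n(e⁻) = Q/F = 12750/96485 = 0.1321 mol
2H₂O → O₂ + 4H⁺ + 4e⁻, so n(O₂) = 0.1321 / 4 = 0.03303 mol
V = 0.03303 × 24.0 = 0.7927 L
= 793 mL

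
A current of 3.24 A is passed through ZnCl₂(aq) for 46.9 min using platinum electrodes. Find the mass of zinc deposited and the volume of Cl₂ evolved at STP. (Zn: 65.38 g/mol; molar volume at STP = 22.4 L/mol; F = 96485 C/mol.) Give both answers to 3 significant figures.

Q = 3.24 × 2814 = 9117 C; n(e⁻) = 9117 / 96485 = 0.09449 mol
Cathode: Zn²⁺ + 2e⁻ → Zn → n(Zn) = 0.09449/2 = 0.04725 mol → 3.09 g
Anode: 2Cl⁻ → Cl₂ + 2e⁻ → n(Cl₂) = 0.09449/2 = 0.04725 mol → 1.06 L

3.09 g Zn; 1.06 L Cl₂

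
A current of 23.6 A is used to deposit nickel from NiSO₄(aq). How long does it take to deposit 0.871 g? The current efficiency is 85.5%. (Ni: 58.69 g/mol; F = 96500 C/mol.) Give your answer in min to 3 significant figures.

n(Ni) = 0.871 / 58.69 = 0.01484 mol
Ni²⁺ + 2e⁻ → Ni, so n(e⁻) = 2 × 0.01484 = 0.02968 mol
Q = 0.02968 × 96500 / 0.855 = 3350 C
t = Q / I = 3350 / 23.6 = 141.9 s = 2.37 min

2.37 min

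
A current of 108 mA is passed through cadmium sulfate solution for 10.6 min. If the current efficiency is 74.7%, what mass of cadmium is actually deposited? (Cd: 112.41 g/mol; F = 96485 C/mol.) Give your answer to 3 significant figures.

Q = 0.108 × 636 = 68.69 C
n(e⁻) = 68.69 / 96485 = 7.119×10^-4 mol
Cd²⁺ + 2e⁻ → Cd, so theoretical m(Cd) = 3.560×10^-4 × 112.41 = 0.04002 g
Actual mass = 74.7% × 0.04002 = 0.0299 g

0.0299 g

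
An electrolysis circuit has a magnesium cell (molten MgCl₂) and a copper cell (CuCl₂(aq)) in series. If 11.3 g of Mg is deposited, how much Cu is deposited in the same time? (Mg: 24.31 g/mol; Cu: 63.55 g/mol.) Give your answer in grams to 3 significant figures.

n(Mg) = 11.3 / 24.31 = 0.4648 mol
Mg²⁺ + 2e⁻ → Mg, so n(e⁻) = 2 × 0.4648 = 0.9296 mol
Since the cells are in series, n(e⁻) in the Cu cell is also 0.9296 mol.
Cu²⁺ + 2e⁻ → Cu, so n(Cu) = 0.9296 / 2 = 0.4648 mol
m(Cu) = 0.4648 × 63.55 = 29.5 g

29.5 g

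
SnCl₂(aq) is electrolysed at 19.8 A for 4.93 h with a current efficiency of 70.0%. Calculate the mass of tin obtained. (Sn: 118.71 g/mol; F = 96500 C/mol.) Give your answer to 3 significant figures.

151 g

Q = 19.8 × 17748 = 3.514×10^5 C
n(e⁻) = 3.514×10^5 / 96500 = 3.641 mol
Sn²⁺ + 2e⁻ → Sn, so theoretical m(Sn) = 1.821 × 118.71 = 216.2 g
Actual mass = 70.0% × 216.2 = 151 g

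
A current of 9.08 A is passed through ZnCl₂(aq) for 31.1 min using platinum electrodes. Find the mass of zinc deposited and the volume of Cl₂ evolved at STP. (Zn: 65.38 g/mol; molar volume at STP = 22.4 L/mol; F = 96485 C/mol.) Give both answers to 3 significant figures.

Q = 9.08 × 1866 = 16940 C; n(e⁻) = 16940 / 96485 = 0.1756 mol
Cathode: Zn²⁺ + 2e⁻ → Zn → n(Zn) = 0.1756/2 = 0.08780 mol → 5.74 g
Anode: 2Cl⁻ → Cl₂ + 2e⁻ → n(Cl₂) = 0.1756/2 = 0.08780 mol → 1.97 L

5.74 g Zn; 1.97 L Cl₂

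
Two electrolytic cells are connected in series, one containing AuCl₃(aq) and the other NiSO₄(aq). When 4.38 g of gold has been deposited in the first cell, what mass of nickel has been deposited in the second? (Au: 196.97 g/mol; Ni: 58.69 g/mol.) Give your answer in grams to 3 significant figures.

n(Au) = 4.38 / 196.97 = 0.02224 mol
Au³⁺ + 3e⁻ → Au, so n(e⁻) = 3 × 0.02224 = 0.06672 mol
In series, the same 0.06672 mol of electrons flows through the second cell.
Ni²⁺ + 2e⁻ → Ni, so n(Ni) = 0.06672 / 2 = 0.03336 mol
m(Ni) = 0.03336 × 58.69 = 1.96 g

1.96 g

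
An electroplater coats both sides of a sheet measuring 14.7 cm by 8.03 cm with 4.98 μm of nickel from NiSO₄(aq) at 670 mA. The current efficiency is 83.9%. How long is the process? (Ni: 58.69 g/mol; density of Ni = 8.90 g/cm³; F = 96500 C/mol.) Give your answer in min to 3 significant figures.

102 min

Plated area = 2 × 14.7 × 8.03 = 236.1 cm²
Volume = 236.1 × 4.98×10⁻⁴ cm = 0.1176 cm³
m(Ni) = 0.1176 × 8.90 = 1.047 g
n(Ni) = 1.047 / 58.69 = 0.01784 mol; n(e⁻) = 2 × 0.01784 = 0.03568 mol
Q = 0.03568 × 96500 / 0.839 = 4104 C
t = 4104 / 0.670 = 6125 s = 102 min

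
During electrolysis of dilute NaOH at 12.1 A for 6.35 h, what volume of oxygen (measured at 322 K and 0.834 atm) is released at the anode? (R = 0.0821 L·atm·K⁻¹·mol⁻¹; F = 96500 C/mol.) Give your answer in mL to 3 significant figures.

Q = It = 12.1 × 22860 = 2.766×10^5 C
n(e⁻) = 2.766×10^5 / 96500 = 2.866 mol
2H₂O → O₂ + 4H⁺ + 4e⁻, so n(O₂) = 2.866 / 4 = 0.7165 mol
V = nRT/P = 0.7165 × 0.0821 × 322 / 0.834 = 22.71 L
= 22700 mL

22700 mL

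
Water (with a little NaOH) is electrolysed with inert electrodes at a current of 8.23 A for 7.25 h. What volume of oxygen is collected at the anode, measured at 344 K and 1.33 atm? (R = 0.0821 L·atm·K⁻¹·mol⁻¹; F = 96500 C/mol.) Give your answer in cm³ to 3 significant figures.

11800 cm³

Q = 8.23 A × 26100 s = 2.148×10^5 C
n(e⁻) = Q/F = 2.148×10^5/96500 = 2.226 mol
2H₂O → O₂ + 4H⁺ + 4e⁻, so n(O₂) = 2.226 / 4 = 0.5565 mol
V = nRT/P = 0.5565 × 0.0821 × 344 / 1.33 = 11.82 L
= 11800 cm³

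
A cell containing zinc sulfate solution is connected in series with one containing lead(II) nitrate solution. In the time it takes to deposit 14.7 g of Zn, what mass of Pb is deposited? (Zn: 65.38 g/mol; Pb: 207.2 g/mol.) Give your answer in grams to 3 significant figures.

n(Zn) = 14.7 / 65.38 = 0.2248 mol
Zn²⁺ + 2e⁻ → Zn, so n(e⁻) = 2 × 0.2248 = 0.4496 mol
In series, the same 0.4496 mol of electrons flows through the second cell.
Pb²⁺ + 2e⁻ → Pb, so n(Pb) = 0.4496 / 2 = 0.2248 mol
m(Pb) = 0.2248 × 207.2 = 46.6 g

46.6 g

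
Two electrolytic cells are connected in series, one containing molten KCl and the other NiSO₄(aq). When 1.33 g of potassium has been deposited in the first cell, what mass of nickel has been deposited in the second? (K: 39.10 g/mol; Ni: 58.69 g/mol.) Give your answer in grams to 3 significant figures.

n(K) = 1.33 / 39.10 = 0.03402 mol
K⁺ + e⁻ → K, so n(e⁻) = 0.03402 mol
The cells are in series, so the same charge (and hence the same n(e⁻) = 0.03402 mol) passes through both.
Ni²⁺ + 2e⁻ → Ni, so n(Ni) = 0.03402 / 2 = 0.01701 mol
m(Ni) = 0.01701 × 58.69 = 0.998 g

0.998 g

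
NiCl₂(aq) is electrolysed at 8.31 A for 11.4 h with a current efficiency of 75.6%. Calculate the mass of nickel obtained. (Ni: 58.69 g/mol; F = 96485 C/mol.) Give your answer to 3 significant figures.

78.4 g

Q = 8.31 × 41040 = 3.410×10^5 C
n(e⁻) = 3.410×10^5 / 96485 = 3.534 mol
Ni²⁺ + 2e⁻ → Ni, so theoretical m(Ni) = 1.767 × 58.69 = 103.7 g
Actual mass = 75.6% × 103.7 = 78.4 g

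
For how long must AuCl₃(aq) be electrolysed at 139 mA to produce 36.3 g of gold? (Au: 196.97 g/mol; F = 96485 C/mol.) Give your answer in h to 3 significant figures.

n(Au) = 36.3 / 196.97 = 0.1843 mol
Au³⁺ + 3e⁻ → Au, so n(e⁻) = 3 × 0.1843 = 0.5529 mol
Q = 0.5529 × 96485 = 53350 C
t = Q / I = 53350 / 0.139 = 3.838×10^5 s = 107 h

107 h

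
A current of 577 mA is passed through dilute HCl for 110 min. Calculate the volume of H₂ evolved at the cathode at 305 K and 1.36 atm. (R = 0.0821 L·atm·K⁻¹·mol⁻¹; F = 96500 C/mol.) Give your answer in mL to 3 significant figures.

Charge passed = 0.577 × 6600 = 3808 C
n(e⁻) = 3808 / 96500 = 0.03946 mol
2H⁺ + 2e⁻ → H₂, so n(H₂) = 0.03946 / 2 = 0.01973 mol
V = nRT/P = 0.01973 × 0.0821 × 305 / 1.36 = 0.3633 L
= 363 mL

363 mL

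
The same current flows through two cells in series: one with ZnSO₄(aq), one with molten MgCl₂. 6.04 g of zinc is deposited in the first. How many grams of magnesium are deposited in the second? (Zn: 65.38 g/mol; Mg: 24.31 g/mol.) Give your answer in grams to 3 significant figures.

2.25 g

n(Zn) = 6.04 / 65.38 = 0.09238 mol
Zn²⁺ + 2e⁻ → Zn, so n(e⁻) = 2 × 0.09238 = 0.1848 mol
Same current for the same time ⇒ same n(e⁻) = 0.1848 mol in both cells.
Mg²⁺ + 2e⁻ → Mg, so n(Mg) = 0.1848 / 2 = 0.09240 mol
m(Mg) = 0.09240 × 24.31 = 2.25 g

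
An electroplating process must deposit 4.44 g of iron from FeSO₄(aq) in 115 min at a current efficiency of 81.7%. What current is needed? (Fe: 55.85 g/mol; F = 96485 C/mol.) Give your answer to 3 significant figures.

2.72 A

n(Fe) = 4.44 / 55.85 = 0.07950 mol
Fe²⁺ + 2e⁻ → Fe, so n(e⁻) = 2 × 0.07950 = 0.1590 mol
Q = 0.1590 × 96485 / 0.817 = 18780 C
I = Q / t = 18780 / 6900 s = 2.72 A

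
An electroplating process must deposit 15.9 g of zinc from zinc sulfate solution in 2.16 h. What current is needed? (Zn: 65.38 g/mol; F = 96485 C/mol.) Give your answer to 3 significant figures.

n(Zn) = 15.9 / 65.38 = 0.2432 mol
Zn²⁺ + 2e⁻ → Zn, so n(e⁻) = 2 × 0.2432 = 0.4864 mol
Q = 0.4864 × 96485 = 46930 C
I = Q / t = 46930 / 7776 s = 6.04 A

6.04 A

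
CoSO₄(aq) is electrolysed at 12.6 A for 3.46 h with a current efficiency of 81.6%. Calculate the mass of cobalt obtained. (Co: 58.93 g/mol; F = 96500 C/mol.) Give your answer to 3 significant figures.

39.1 g

Q = 12.6 × 12456 = 1.569×10^5 C
n(e⁻) = 1.569×10^5 / 96500 = 1.626 mol
Co²⁺ + 2e⁻ → Co, so theoretical m(Co) = 0.8130 × 58.93 = 47.91 g
Actual mass = 81.6% × 47.91 = 39.1 g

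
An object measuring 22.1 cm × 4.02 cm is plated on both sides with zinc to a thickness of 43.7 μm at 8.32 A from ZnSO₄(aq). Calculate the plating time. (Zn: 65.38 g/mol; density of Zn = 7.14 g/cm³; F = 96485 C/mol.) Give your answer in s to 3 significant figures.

1970 s

Plated area = 2 × 22.1 × 4.02 = 177.7 cm²
Volume = 177.7 × 43.7×10⁻⁴ cm = 0.7765 cm³
m(Zn) = 0.7765 × 7.14 = 5.544 g
n(Zn) = 5.544 / 65.38 = 0.08480 mol; n(e⁻) = 2 × 0.08480 = 0.1696 mol
Q = 0.1696 × 96485 = 16360 C
t = 16360 / 8.32 = 1966 s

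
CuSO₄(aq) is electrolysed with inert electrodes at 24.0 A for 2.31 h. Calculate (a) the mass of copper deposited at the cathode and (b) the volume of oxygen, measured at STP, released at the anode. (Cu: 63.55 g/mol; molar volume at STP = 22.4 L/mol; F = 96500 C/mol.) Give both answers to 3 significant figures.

Q = 24.0 × 8316 = 1.996×10^5 C; n(e⁻) = 1.996×10^5 / 96500 = 2.068 mol
Cathode: Cu²⁺ + 2e⁻ → Cu → n(Cu) = 2.068/2 = 1.034 mol → 65.7 g
Anode: 2H₂O → O₂ + 4H⁺ + 4e⁻ → n(O₂) = 2.068/4 = 0.5170 mol → 11.6 L

65.7 g Cu; 11.6 L O₂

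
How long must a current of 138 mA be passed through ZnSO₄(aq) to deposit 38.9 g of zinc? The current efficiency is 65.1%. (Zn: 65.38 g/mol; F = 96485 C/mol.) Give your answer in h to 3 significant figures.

n(Zn) = 38.9 / 65.38 = 0.5950 mol
Zn²⁺ + 2e⁻ → Zn, so n(e⁻) = 2 × 0.5950 = 1.190 mol
Q = 1.190 × 96485 / 0.651 = 1.764×10^5 C
t = Q / I = 1.764×10^5 / 0.138 = 1.278×10^6 s = 355 h

355 h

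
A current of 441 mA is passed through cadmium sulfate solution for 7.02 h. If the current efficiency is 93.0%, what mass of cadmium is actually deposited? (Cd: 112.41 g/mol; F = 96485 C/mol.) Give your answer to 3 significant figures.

6.04 g

Q = 0.441 × 25272 = 11140 C
n(e⁻) = 11140 / 96485 = 0.1155 mol
Cd²⁺ + 2e⁻ → Cd, so theoretical m(Cd) = 0.05775 × 112.41 = 6.492 g
Actual mass = 93.0% × 6.492 = 6.04 g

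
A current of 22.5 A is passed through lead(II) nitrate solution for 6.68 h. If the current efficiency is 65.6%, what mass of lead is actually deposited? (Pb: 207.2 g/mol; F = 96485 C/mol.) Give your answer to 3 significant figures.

381 g

Q = 22.5 × 24048 = 5.411×10^5 C
n(e⁻) = 5.411×10^5 / 96485 = 5.608 mol
Pb²⁺ + 2e⁻ → Pb, so theoretical m(Pb) = 2.804 × 207.2 = 581.0 g
Actual mass = 65.6% × 581.0 = 381 g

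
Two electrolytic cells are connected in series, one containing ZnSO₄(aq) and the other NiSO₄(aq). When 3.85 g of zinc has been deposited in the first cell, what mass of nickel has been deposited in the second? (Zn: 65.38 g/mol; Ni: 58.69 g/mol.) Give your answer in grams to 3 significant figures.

3.46 g

n(Zn) = 3.85 / 65.38 = 0.05889 mol
Zn²⁺ + 2e⁻ → Zn, so n(e⁻) = 2 × 0.05889 = 0.1178 mol
The cells are in series, so the same charge (and hence the same n(e⁻) = 0.1178 mol) passes through both.
Ni²⁺ + 2e⁻ → Ni, so n(Ni) = 0.1178 / 2 = 0.05890 mol
m(Ni) = 0.05890 × 58.69 = 3.46 g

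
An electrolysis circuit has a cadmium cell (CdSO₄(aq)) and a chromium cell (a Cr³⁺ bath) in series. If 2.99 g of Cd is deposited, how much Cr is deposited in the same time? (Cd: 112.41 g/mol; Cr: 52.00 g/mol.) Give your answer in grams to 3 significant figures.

n(Cd) = 2.99 / 112.41 = 0.02660 mol
Cd²⁺ + 2e⁻ → Cd, so n(e⁻) = 2 × 0.02660 = 0.05320 mol
Since the cells are in series, n(e⁻) in the Cr cell is also 0.05320 mol.
Cr³⁺ + 3e⁻ → Cr, so n(Cr) = 0.05320 / 3 = 0.01773 mol
m(Cr) = 0.01773 × 52.00 = 0.922 g

0.922 g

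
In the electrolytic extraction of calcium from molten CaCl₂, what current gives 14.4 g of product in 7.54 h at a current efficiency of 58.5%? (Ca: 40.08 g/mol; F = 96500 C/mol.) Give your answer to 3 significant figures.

4.37 A

n(Ca) = 14.4 / 40.08 = 0.3593 mol
Ca²⁺ + 2e⁻ → Ca, so n(e⁻) = 2 × 0.3593 = 0.7186 mol
Q = 0.7186 × 96500 / 0.585 = 1.185×10^5 C
I = Q / t = 1.185×10^5 / 27144 s = 4.37 A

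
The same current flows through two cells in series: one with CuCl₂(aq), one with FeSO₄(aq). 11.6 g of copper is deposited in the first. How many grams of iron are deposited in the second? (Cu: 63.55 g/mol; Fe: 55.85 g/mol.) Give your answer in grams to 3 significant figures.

10.2 g

n(Cu) = 11.6 / 63.55 = 0.1825 mol
Cu²⁺ + 2e⁻ → Cu, so n(e⁻) = 2 × 0.1825 = 0.3650 mol
In series, the same 0.3650 mol of electrons flows through the second cell.
Fe²⁺ + 2e⁻ → Fe, so n(Fe) = 0.3650 / 2 = 0.1825 mol
m(Fe) = 0.1825 × 55.85 = 10.2 g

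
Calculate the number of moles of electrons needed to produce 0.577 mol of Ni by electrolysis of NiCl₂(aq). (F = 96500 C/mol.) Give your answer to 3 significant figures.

Ni²⁺ + 2e⁻ → Ni, so n(e⁻) = 2 × 0.577 = 1.154 mol

1.15 mol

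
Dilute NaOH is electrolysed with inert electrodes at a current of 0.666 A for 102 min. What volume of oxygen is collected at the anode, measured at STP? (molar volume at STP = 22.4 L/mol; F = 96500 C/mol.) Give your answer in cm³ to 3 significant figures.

Q = 0.666 A × 6120 s = 4076 C
n(e⁻) = Q/F = 4076/96500 = 0.04224 mol
2H₂O → O₂ + 4H⁺ + 4e⁻, so n(O₂) = 0.04224 / 4 = 0.01056 mol
V = 0.01056 × 22.4 = 0.2365 L
= 237 cm³

237 cm³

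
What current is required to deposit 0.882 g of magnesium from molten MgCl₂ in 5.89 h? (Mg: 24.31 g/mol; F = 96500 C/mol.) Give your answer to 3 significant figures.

n(Mg) = 0.882 / 24.31 = 0.03628 mol
Mg²⁺ + 2e⁻ → Mg, so n(e⁻) = 2 × 0.03628 = 0.07256 mol
Q = 0.07256 × 96500 = 7002 C
I = Q / t = 7002 / 21204 s = 0.330 A

0.330 A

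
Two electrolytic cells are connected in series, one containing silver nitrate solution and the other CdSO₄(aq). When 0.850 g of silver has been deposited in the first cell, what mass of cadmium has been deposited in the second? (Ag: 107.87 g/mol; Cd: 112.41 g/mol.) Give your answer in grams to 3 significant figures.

n(Ag) = 0.850 / 107.87 = 0.007880 mol
Ag⁺ + e⁻ → Ag, so n(e⁻) = 0.007880 mol
In series, the same 0.007880 mol of electrons flows through the second cell.
Cd²⁺ + 2e⁻ → Cd, so n(Cd) = 0.007880 / 2 = 0.003940 mol
m(Cd) = 0.003940 × 112.41 = 0.443 g

0.443 g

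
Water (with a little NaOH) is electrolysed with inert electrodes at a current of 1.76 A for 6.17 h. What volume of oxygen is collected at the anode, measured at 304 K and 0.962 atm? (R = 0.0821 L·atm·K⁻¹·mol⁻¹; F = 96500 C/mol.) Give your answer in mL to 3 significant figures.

2630 mL

Charge passed = 1.76 × 22212 = 39090 C
Moles of electrons = 39090 / 96500 = 0.4051 mol
2H₂O → O₂ + 4H⁺ + 4e⁻, so n(O₂) = 0.4051 / 4 = 0.1013 mol
V = nRT/P = 0.1013 × 0.0821 × 304 / 0.962 = 2.628 L
= 2630 mL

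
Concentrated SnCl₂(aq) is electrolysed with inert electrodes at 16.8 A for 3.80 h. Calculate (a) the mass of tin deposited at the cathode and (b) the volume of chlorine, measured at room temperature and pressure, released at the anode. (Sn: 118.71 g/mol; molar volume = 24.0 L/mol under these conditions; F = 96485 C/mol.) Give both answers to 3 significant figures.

Q = 16.8 × 13680 = 2.298×10^5 C; n(e⁻) = 2.298×10^5 / 96485 = 2.382 mol
Cathode: Sn²⁺ + 2e⁻ → Sn → n(Sn) = 2.382/2 = 1.191 mol → 141 g
Anode: 2Cl⁻ → Cl₂ + 2e⁻ → n(Cl₂) = 2.382/2 = 1.191 mol → 28.6 L

141 g Sn; 28.6 L Cl₂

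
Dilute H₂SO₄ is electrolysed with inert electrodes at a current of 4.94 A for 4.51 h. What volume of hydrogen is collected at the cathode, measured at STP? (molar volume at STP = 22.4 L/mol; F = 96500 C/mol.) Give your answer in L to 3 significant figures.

9.31 L

Charge passed = 4.94 × 16236 = 80210 C
n(e⁻) = Q/F = 80210/96500 = 0.8312 mol
2H⁺ + 2e⁻ → H₂, so n(H₂) = 0.8312 / 2 = 0.4156 mol
V = 0.4156 × 22.4 = 9.309 L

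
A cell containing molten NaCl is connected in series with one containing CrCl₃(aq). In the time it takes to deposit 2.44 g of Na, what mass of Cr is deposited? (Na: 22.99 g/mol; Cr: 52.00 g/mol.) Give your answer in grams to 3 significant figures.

n(Na) = 2.44 / 22.99 = 0.1061 mol
Na⁺ + e⁻ → Na, so n(e⁻) = 0.1061 mol
Since the cells are in series, n(e⁻) in the Cr cell is also 0.1061 mol.
Cr³⁺ + 3e⁻ → Cr, so n(Cr) = 0.1061 / 3 = 0.03537 mol
m(Cr) = 0.03537 × 52.00 = 1.84 g

1.84 g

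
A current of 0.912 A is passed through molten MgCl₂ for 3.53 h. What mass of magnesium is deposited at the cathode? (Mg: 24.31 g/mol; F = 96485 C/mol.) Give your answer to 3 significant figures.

1.46 g

Q = It = 0.912 × 12708 = 11590 C
Moles of electrons = 11590 / 96485 = 0.1201 mol
Mg²⁺ + 2e⁻ → Mg, so n(Mg) = 0.1201 / 2 = 0.06005 mol
m = 0.06005 × 24.31 = 1.46 g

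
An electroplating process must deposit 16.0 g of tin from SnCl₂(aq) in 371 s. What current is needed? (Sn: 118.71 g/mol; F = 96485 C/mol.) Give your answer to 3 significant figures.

n(Sn) = 16.0 / 118.71 = 0.1348 mol
Sn²⁺ + 2e⁻ → Sn, so n(e⁻) = 2 × 0.1348 = 0.2696 mol
Q = 0.2696 × 96485 = 26010 C
I = Q / t = 26010 / 371 s = 70.1 A

70.1 A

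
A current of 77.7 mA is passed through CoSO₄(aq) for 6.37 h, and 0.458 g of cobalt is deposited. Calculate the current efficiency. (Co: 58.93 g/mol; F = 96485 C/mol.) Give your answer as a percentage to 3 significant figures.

Q = 0.0777 × 22932 = 1782 C
n(e⁻) = 1782 / 96485 = 0.01847 mol
Co²⁺ + 2e⁻ → Co, so theoretical n(Co) = 0.009235 mol → 0.5442 g
Efficiency = 0.458 / 0.5442 = 0.8416 = 84.2%

84.2%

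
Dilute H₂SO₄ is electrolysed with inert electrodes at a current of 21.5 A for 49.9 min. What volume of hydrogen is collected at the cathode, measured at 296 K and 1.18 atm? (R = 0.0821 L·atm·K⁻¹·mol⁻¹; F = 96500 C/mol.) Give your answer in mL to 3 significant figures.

Q = 21.5 A × 2994 s = 64370 C
n(e⁻) = Q/F = 64370/96500 = 0.6670 mol
2H⁺ + 2e⁻ → H₂, so n(H₂) = 0.6670 / 2 = 0.3335 mol
V = nRT/P = 0.3335 × 0.0821 × 296 / 1.18 = 6.868 L
= 6870 mL

6870 mL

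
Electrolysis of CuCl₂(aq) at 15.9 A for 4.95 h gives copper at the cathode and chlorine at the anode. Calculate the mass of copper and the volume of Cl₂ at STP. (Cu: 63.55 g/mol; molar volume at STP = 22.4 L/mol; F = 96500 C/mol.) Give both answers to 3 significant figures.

93.3 g Cu; 32.9 L Cl₂

Q = 15.9 × 17820 = 2.833×10^5 C; n(e⁻) = 2.833×10^5 / 96500 = 2.936 mol
Cathode: Cu²⁺ + 2e⁻ → Cu → n(Cu) = 2.936/2 = 1.468 mol → 93.3 g
Anode: 2Cl⁻ → Cl₂ + 2e⁻ → n(Cl₂) = 2.936/2 = 1.468 mol → 32.9 L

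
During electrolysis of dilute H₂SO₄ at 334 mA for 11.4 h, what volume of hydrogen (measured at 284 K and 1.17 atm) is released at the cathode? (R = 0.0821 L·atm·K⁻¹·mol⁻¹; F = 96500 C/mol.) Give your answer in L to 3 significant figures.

Q = It = 0.334 × 41040 = 13710 C
n(e⁻) = Q/F = 13710/96500 = 0.1421 mol
2H⁺ + 2e⁻ → H₂, so n(H₂) = 0.1421 / 2 = 0.07105 mol
V = nRT/P = 0.07105 × 0.0821 × 284 / 1.17 = 1.416 L

1.42 L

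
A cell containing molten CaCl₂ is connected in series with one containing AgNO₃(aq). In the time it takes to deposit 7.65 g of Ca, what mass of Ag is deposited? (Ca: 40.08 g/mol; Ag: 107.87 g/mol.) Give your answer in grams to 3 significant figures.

n(Ca) = 7.65 / 40.08 = 0.1909 mol
Ca²⁺ + 2e⁻ → Ca, so n(e⁻) = 2 × 0.1909 = 0.3818 mol
In series, the same 0.3818 mol of electrons flows through the second cell.
Ag⁺ + e⁻ → Ag, so n(Ag) = 0.3818 mol
m(Ag) = 0.3818 × 107.87 = 41.2 g

41.2 g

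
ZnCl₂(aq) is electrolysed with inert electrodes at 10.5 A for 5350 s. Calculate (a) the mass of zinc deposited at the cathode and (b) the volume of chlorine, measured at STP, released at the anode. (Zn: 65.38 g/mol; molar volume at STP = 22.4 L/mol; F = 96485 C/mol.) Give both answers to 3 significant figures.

Q = 10.5 × 5350 = 56180 C; n(e⁻) = 56180 / 96485 = 0.5823 mol
Cathode: Zn²⁺ + 2e⁻ → Zn → n(Zn) = 0.5823/2 = 0.2912 mol → 19.0 g
Anode: 2Cl⁻ → Cl₂ + 2e⁻ → n(Cl₂) = 0.5823/2 = 0.2912 mol → 6.52 L

19.0 g Zn; 6.52 L Cl₂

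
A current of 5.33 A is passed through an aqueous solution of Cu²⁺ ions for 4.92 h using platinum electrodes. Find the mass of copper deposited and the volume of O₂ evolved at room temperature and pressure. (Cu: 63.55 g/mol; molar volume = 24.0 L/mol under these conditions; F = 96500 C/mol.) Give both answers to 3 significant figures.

31.1 g Cu; 5.87 L O₂

Q = 5.33 × 17712 = 94400 C; n(e⁻) = 94400 / 96500 = 0.9782 mol
Cathode: Cu²⁺ + 2e⁻ → Cu → n(Cu) = 0.9782/2 = 0.4891 mol → 31.1 g
Anode: 2H₂O → O₂ + 4H⁺ + 4e⁻ → n(O₂) = 0.9782/4 = 0.2446 mol → 5.87 L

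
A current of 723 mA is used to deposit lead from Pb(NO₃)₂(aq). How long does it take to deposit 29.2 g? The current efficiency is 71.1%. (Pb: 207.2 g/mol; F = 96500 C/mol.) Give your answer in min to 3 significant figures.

882 min

n(Pb) = 29.2 / 207.2 = 0.1409 mol
Pb²⁺ + 2e⁻ → Pb, so n(e⁻) = 2 × 0.1409 = 0.2818 mol
Q = 0.2818 × 96500 / 0.711 = 38250 C
t = Q / I = 38250 / 0.723 = 52900 s = 882 min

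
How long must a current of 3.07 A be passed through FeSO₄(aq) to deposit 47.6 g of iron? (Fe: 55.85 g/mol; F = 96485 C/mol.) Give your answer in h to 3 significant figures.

n(Fe) = 47.6 / 55.85 = 0.8523 mol
Fe²⁺ + 2e⁻ → Fe, so n(e⁻) = 2 × 0.8523 = 1.705 mol
Q = 1.705 × 96485 = 1.645×10^5 C
t = Q / I = 1.645×10^5 / 3.07 = 53580 s = 14.9 h

14.9 h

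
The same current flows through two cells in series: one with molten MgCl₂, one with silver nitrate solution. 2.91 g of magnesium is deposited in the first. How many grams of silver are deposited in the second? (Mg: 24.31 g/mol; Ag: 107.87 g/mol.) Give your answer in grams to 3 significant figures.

25.8 g

n(Mg) = 2.91 / 24.31 = 0.1197 mol
Mg²⁺ + 2e⁻ → Mg, so n(e⁻) = 2 × 0.1197 = 0.2394 mol
In series, the same 0.2394 mol of electrons flows through the second cell.
Ag⁺ + e⁻ → Ag, so n(Ag) = 0.2394 mol
m(Ag) = 0.2394 × 107.87 = 25.8 g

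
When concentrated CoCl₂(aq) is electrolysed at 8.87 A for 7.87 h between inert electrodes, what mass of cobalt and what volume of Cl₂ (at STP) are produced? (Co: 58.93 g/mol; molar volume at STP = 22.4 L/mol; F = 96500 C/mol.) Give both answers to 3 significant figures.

Q = 8.87 × 28332 = 2.513×10^5 C; n(e⁻) = 2.513×10^5 / 96500 = 2.604 mol
Cathode: Co²⁺ + 2e⁻ → Co → n(Co) = 2.604/2 = 1.302 mol → 76.7 g
Anode: 2Cl⁻ → Cl₂ + 2e⁻ → n(Cl₂) = 2.604/2 = 1.302 mol → 29.2 L

76.7 g Co; 29.2 L Cl₂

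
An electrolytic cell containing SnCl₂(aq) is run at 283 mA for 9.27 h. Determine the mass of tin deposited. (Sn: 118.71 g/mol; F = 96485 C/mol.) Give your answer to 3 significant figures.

Q = It = 0.283 × 33372 = 9444 C
Moles of electrons = 9444 / 96485 = 0.09788 mol
Sn²⁺ + 2e⁻ → Sn, so n(Sn) = 0.09788 / 2 = 0.04894 mol
m = 0.04894 × 118.71 = 5.81 g

5.81 g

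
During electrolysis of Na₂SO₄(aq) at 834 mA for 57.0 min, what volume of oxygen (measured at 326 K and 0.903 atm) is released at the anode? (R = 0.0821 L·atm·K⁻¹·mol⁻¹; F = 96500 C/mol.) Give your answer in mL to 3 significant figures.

Q = It = 0.834 × 3420 = 2852 C
n(e⁻) = 2852 / 96500 = 0.02955 mol
2H₂O → O₂ + 4H⁺ + 4e⁻, so n(O₂) = 0.02955 / 4 = 0.007388 mol
V = nRT/P = 0.007388 × 0.0821 × 326 / 0.903 = 0.2190 L
= 219 mL

219 mL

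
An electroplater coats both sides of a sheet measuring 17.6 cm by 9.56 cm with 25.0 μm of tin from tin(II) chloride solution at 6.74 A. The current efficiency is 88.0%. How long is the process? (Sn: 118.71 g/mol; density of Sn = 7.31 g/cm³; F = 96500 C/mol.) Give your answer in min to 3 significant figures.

Plated area = 2 × 17.6 × 9.56 = 336.5 cm²
Volume = 336.5 × 25.0×10⁻⁴ cm = 0.8413 cm³
m(Sn) = 0.8413 × 7.31 = 6.150 g
n(Sn) = 6.150 / 118.71 = 0.05181 mol; n(e⁻) = 2 × 0.05181 = 0.1036 mol
Q = 0.1036 × 96500 / 0.880 = 11360 C
t = 11360 / 6.74 = 1685 s = 28.1 min

28.1 min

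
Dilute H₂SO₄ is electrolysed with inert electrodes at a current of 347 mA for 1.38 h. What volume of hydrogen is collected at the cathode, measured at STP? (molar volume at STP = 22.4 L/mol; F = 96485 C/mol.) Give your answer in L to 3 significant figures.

0.200 L

Q = It = 0.347 × 4968 = 1724 C
n(e⁻) = 1724 / 96485 = 0.01787 mol
2H⁺ + 2e⁻ → H₂, so n(H₂) = 0.01787 / 2 = 0.008935 mol
V = 0.008935 × 22.4 = 0.2001 L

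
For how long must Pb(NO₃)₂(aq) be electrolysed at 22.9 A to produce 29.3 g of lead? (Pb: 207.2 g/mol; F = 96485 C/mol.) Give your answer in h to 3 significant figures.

0.331 h

n(Pb) = 29.3 / 207.2 = 0.1414 mol
Pb²⁺ + 2e⁻ → Pb, so n(e⁻) = 2 × 0.1414 = 0.2828 mol
Q = 0.2828 × 96485 = 27290 C
t = Q / I = 27290 / 22.9 = 1192 s = 0.331 h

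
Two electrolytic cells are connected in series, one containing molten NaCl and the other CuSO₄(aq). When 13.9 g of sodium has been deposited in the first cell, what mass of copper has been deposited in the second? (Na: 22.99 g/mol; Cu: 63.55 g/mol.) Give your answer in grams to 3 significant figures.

n(Na) = 13.9 / 22.99 = 0.6046 mol
Na⁺ + e⁻ → Na, so n(e⁻) = 0.6046 mol
In series, the same 0.6046 mol of electrons flows through the second cell.
Cu²⁺ + 2e⁻ → Cu, so n(Cu) = 0.6046 / 2 = 0.3023 mol
m(Cu) = 0.3023 × 63.55 = 19.2 g

19.2 g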